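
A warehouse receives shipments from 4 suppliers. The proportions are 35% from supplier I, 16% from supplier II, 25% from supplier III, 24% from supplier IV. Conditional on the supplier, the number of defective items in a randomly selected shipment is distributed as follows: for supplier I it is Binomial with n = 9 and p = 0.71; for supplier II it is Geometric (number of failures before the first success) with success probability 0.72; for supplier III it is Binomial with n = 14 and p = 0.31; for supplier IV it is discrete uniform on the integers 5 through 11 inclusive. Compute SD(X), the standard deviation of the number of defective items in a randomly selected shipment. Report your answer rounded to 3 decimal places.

Per component, I: μ=6.39, E[X²]=42.6852; II: μ=0.388889, E[X²]=0.691358; III: μ=4.34, E[X²]=21.8302; IV: μ=8, E[X²]=68.
E[X] = 0.35·6.39 + 0.16·0.388889 + 0.25·4.34 + 0.24·8 = 5.30372.
E[X²] = 0.35·42.6852 + 0.16·0.691358 + 0.25·21.8302 + 0.24·68 = 36.828.
Var(X) = E[X²] − (E[X])² = 36.828 − 28.1295 = 8.69852.
SD(X) = √8.69852 = 2.94932.

2.949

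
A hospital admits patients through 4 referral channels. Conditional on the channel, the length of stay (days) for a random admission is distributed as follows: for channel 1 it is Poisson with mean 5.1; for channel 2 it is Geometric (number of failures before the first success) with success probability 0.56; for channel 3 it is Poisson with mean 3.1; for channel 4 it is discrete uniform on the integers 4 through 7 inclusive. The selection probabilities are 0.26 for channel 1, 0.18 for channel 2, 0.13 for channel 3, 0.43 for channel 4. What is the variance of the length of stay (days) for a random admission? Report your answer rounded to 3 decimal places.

Per component, 1: μ=5.1, E[X²]=31.11; 2: μ=0.785714, E[X²]=2.02041; 3: μ=3.1, E[X²]=12.71; 4: μ=5.5, E[X²]=31.5.
E[X] = 0.26·5.1 + 0.18·0.785714 + 0.13·3.1 + 0.43·5.5 = 4.23543.
E[X²] = 0.26·31.11 + 0.18·2.02041 + 0.13·12.71 + 0.43·31.5 = 23.6496.
Var(X) = E[X²] − (E[X])² = 23.6496 − 17.9389 = 5.71072.

5.711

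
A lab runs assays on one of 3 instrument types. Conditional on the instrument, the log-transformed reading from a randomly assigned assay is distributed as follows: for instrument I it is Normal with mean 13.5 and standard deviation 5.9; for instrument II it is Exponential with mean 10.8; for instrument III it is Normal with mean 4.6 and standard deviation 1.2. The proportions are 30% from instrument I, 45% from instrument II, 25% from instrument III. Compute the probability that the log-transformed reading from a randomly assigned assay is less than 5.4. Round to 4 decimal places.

0.3894

Conditional on each instrument, P(X < 5.4): I: 0.0848946; II: 0.393469; III: 0.747507.
By total probability, P(X < 5.4) = 0.3·0.0848946 + 0.45·0.393469 + 0.25·0.747507 = 0.389406.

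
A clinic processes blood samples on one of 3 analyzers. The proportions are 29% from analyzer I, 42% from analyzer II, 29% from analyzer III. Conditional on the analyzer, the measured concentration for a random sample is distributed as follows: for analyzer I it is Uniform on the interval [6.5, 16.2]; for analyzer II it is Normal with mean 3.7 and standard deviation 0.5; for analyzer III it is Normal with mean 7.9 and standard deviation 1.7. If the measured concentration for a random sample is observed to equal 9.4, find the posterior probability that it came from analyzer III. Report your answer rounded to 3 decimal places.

Likelihoods f(9.4 | ·): I: 0.103093; II: 4.80269e-29; III: 0.159002.
Posterior ∝ prior × likelihood. Numerator for III: 0.29·0.159002 = 0.0461105.
Normalizing constant: 0.29·0.103093 + 0.42·4.80269e-29 + 0.29·0.159002 = 0.0760074.
P(III | observation) = 0.0461105 / 0.0760074 = 0.606658.

0.607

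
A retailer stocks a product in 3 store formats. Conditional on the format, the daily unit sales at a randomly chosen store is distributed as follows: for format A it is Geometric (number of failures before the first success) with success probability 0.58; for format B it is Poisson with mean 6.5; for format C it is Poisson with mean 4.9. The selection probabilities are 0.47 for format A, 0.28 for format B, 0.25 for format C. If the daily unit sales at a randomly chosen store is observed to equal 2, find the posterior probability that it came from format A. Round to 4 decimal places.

0.6062

Likelihoods P(X=2 | ·): A: 0.102312; B: 0.0317602; C: 0.0893962.
Posterior ∝ prior × likelihood. Numerator for A: 0.47·0.102312 = 0.0480866.
Normalizing constant: 0.47·0.102312 + 0.28·0.0317602 + 0.25·0.0893962 = 0.0793285.
P(A | observation) = 0.0480866 / 0.0793285 = 0.606171.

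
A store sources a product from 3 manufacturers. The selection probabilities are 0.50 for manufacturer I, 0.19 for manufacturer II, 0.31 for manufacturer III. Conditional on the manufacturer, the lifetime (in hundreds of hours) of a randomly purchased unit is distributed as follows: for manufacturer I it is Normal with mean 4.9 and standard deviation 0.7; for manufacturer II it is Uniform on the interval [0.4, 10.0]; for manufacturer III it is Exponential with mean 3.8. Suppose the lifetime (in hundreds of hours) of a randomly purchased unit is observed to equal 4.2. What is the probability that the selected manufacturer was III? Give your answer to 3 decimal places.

Likelihoods f(4.2 | ·): I: 0.345672; II: 0.104167; III: 0.0871378.
Posterior ∝ prior × likelihood. Numerator for III: 0.31·0.0871378 = 0.0270127.
Normalizing constant: 0.5·0.345672 + 0.19·0.104167 + 0.31·0.0871378 = 0.219641.
P(III | observation) = 0.0270127 / 0.219641 = 0.122986.

0.123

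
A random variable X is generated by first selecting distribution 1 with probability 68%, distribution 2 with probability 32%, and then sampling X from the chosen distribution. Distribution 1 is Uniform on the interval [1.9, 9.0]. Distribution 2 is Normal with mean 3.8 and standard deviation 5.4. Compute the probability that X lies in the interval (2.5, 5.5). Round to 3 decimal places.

Conditional on each component, P(2.5 < X < 5.5): 1: 0.422535; 2: 0.218671.
By total probability, P(2.5 < X < 5.5) = 0.68·0.422535 + 0.32·0.218671 = 0.357299.

0.357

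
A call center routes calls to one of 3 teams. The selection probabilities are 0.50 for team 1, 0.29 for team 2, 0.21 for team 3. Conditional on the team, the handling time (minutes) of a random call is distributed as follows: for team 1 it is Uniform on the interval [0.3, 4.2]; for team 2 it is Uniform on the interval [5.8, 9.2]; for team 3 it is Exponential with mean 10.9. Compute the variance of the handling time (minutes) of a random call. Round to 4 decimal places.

Per component, 1: μ=2.25, E[X²]=6.33; 2: μ=7.5, E[X²]=57.2133; 3: μ=10.9, E[X²]=237.62.
E[X] = 0.5·2.25 + 0.29·7.5 + 0.21·10.9 = 5.589.
E[X²] = 0.5·6.33 + 0.29·57.2133 + 0.21·237.62 = 69.6571.
Var(X) = E[X²] − (E[X])² = 69.6571 − 31.2369 = 38.4201.

38.4201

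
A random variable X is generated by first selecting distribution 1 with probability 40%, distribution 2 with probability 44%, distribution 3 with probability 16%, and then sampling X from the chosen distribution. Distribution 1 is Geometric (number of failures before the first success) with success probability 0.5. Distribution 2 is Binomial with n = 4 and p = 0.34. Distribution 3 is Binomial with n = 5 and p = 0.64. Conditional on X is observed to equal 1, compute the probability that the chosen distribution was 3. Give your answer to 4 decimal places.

0.0306

Likelihoods P(X=1 | ·): 1: 0.25; 2: 0.390995; 3: 0.0537477.
Posterior ∝ prior × likelihood. Numerator for 3: 0.16·0.0537477 = 0.00859963.
Normalizing constant: 0.4·0.25 + 0.44·0.390995 + 0.16·0.0537477 = 0.280637.
P(3 | observation) = 0.00859963 / 0.280637 = 0.0306432.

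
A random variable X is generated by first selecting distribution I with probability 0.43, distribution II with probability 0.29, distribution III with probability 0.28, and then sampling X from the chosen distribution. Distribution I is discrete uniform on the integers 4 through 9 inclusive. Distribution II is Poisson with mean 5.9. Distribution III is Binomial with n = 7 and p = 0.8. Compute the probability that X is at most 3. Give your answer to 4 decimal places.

0.0558

Conditional on each component, P(X ≤ 3): I: 0; II: 0.160353; III: 0.033344.
By total probability, P(X ≤ 3) = 0.43·0 + 0.29·0.160353 + 0.28·0.033344 = 0.0558387.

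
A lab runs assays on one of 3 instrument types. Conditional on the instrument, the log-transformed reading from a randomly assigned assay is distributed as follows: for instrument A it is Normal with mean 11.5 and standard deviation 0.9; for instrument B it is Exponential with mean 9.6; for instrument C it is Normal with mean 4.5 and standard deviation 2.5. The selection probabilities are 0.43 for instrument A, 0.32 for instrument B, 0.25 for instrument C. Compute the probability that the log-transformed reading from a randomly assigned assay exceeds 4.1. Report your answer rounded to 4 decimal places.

0.7797

Conditional on each instrument, P(X > 4.1): A: 1; B: 0.652409; C: 0.563559.
By total probability, P(X > 4.1) = 0.43·1 + 0.32·0.652409 + 0.25·0.563559 = 0.779661.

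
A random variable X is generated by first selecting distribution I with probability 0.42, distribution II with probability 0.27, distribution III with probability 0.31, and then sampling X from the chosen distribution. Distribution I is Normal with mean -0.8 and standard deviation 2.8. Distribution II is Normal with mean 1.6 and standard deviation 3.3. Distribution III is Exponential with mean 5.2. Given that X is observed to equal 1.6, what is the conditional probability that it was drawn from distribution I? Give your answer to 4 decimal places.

Likelihoods f(1.6 | ·): I: 0.0986769; II: 0.120892; III: 0.141373.
Posterior ∝ prior × likelihood. Numerator for I: 0.42·0.0986769 = 0.0414443.
Normalizing constant: 0.42·0.0986769 + 0.27·0.120892 + 0.31·0.141373 = 0.117911.
P(I | observation) = 0.0414443 / 0.117911 = 0.351489.

0.3515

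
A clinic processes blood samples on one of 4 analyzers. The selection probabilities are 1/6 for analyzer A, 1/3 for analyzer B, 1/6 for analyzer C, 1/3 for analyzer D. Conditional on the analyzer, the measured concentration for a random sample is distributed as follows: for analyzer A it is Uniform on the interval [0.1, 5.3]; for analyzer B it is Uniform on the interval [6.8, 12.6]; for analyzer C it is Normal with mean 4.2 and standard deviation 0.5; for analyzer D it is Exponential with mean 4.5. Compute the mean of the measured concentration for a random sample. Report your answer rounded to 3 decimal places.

5.883

Component means — A: 2.7; B: 9.7; C: 4.2; D: 4.5.
E[X] = 0.166667·2.7 + 0.333333·9.7 + 0.166667·4.2 + 0.333333·4.5 = 5.88333.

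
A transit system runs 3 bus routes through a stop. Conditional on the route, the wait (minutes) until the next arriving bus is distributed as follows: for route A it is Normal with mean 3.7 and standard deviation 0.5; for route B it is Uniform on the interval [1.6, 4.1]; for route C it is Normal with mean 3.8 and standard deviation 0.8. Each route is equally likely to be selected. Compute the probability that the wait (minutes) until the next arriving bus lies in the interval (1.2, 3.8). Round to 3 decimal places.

0.653

Conditional on each route, P(1.2 < X < 3.8): A: 0.579259; B: 0.88; C: 0.499423.
By total probability, P(1.2 < X < 3.8) = 0.333333·0.579259 + 0.333333·0.88 + 0.333333·0.499423 = 0.652894.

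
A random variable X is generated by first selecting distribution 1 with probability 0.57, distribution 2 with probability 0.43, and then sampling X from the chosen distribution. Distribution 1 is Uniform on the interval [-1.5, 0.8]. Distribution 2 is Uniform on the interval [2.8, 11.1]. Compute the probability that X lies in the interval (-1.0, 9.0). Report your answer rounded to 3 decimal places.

0.767

Conditional on each component, P(-1.0 < X < 9.0): 1: 0.782609; 2: 0.746988.
By total probability, P(-1.0 < X < 9.0) = 0.57·0.782609 + 0.43·0.746988 = 0.767292.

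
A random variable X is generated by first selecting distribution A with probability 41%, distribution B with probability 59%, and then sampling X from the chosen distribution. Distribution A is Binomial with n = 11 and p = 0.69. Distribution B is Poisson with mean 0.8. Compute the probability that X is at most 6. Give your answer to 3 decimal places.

Conditional on each component, P(X ≤ 6): A: 0.232829; B: 0.999979.
By total probability, P(X ≤ 6) = 0.41·0.232829 + 0.59·0.999979 = 0.685448.

0.685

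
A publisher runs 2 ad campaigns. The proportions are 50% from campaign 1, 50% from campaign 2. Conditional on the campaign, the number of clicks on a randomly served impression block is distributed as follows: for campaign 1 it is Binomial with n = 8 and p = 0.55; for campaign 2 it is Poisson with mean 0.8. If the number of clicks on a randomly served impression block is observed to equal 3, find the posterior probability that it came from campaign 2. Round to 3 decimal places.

0.182

Likelihoods P(X=3 | ·): 1: 0.171925; 2: 0.0383427.
Posterior ∝ prior × likelihood. Numerator for 2: 0.5·0.0383427 = 0.0191714.
Normalizing constant: 0.5·0.171925 + 0.5·0.0383427 = 0.105134.
P(2 | observation) = 0.0191714 / 0.105134 = 0.182352.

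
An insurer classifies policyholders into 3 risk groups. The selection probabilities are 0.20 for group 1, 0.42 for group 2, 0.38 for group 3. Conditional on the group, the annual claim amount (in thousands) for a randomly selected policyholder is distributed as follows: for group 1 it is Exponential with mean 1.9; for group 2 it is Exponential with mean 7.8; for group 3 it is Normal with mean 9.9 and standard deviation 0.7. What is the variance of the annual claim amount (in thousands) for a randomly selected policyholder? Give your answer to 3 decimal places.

34.953

Per component, 1: μ=1.9, E[X²]=7.22; 2: μ=7.8, E[X²]=121.68; 3: μ=9.9, E[X²]=98.5.
E[X] = 0.2·1.9 + 0.42·7.8 + 0.38·9.9 = 7.418.
E[X²] = 0.2·7.22 + 0.42·121.68 + 0.38·98.5 = 89.9796.
Var(X) = E[X²] − (E[X])² = 89.9796 − 55.0267 = 34.9529.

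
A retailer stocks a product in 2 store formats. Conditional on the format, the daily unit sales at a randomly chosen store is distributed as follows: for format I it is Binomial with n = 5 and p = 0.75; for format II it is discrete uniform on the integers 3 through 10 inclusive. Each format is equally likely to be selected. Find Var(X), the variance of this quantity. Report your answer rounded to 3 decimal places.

Per component, I: μ=3.75, E[X²]=15; II: μ=6.5, E[X²]=47.5.
E[X] = 0.5·3.75 + 0.5·6.5 = 5.125.
E[X²] = 0.5·15 + 0.5·47.5 = 31.25.
Var(X) = E[X²] − (E[X])² = 31.25 − 26.2656 = 4.98438.

4.984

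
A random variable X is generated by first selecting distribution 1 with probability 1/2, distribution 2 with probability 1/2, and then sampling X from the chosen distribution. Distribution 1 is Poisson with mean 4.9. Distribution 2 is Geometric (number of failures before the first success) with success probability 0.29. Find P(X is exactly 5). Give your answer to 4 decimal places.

Conditional on each component, P(X = 5): 1: 0.17529; 2: 0.0523227.
By total probability, P(X = 5) = 0.5·0.17529 + 0.5·0.0523227 = 0.113806.

0.1138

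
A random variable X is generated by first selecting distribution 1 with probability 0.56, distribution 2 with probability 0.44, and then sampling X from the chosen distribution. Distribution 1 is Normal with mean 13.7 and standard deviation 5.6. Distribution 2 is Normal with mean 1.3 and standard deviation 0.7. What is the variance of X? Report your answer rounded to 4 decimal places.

Per component, 1: μ=13.7, E[X²]=219.05; 2: μ=1.3, E[X²]=2.18.
E[X] = 0.56·13.7 + 0.44·1.3 = 8.244.
E[X²] = 0.56·219.05 + 0.44·2.18 = 123.627.
Var(X) = E[X²] − (E[X])² = 123.627 − 67.9635 = 55.6637.

55.6637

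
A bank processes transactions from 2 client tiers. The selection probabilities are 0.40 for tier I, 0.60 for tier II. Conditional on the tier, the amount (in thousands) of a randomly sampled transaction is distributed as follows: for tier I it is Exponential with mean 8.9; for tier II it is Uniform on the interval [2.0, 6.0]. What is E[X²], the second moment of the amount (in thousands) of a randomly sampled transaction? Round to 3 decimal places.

73.768

For each component E[X²] = Var + (mean)², giving I: 158.42; II: 17.3333.
Overall E[X²] = 0.4·158.42 + 0.6·17.3333 = 73.768.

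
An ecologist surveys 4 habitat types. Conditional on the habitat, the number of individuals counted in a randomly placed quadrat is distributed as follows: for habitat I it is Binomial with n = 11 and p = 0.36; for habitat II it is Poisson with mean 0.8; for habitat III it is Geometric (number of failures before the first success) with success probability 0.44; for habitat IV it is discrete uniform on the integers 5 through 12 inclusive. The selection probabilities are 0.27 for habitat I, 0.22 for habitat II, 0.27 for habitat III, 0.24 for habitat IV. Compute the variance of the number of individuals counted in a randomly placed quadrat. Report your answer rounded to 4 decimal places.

11.8850

Per component, I: μ=3.96, E[X²]=18.216; II: μ=0.8, E[X²]=1.44; III: μ=1.27273, E[X²]=4.5124; IV: μ=8.5, E[X²]=77.5.
E[X] = 0.27·3.96 + 0.22·0.8 + 0.27·1.27273 + 0.24·8.5 = 3.62884.
E[X²] = 0.27·18.216 + 0.22·1.44 + 0.27·4.5124 + 0.24·77.5 = 25.0535.
Var(X) = E[X²] − (E[X])² = 25.0535 − 13.1685 = 11.885.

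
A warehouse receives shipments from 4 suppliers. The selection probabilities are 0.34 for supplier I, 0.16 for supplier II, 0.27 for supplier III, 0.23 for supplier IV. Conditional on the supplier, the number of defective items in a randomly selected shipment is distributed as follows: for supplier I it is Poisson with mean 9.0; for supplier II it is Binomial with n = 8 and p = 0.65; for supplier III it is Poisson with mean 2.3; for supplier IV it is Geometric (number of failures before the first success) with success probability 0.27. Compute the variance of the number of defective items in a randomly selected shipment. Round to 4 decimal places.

Per component, I: μ=9, E[X²]=90; II: μ=5.2, E[X²]=28.86; III: μ=2.3, E[X²]=7.59; IV: μ=2.7037, E[X²]=17.3237.
E[X] = 0.34·9 + 0.16·5.2 + 0.27·2.3 + 0.23·2.7037 = 5.13485.
E[X²] = 0.34·90 + 0.16·28.86 + 0.27·7.59 + 0.23·17.3237 = 41.2514.
Var(X) = E[X²] − (E[X])² = 41.2514 − 26.3667 = 14.8847.

14.8847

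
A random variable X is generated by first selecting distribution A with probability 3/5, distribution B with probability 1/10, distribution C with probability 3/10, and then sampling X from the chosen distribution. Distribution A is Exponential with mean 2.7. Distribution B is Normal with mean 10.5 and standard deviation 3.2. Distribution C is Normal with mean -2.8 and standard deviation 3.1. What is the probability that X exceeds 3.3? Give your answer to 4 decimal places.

0.2829

Conditional on each component, P(X > 3.3): A: 0.294575; B: 0.987776; C: 0.0245489.
By total probability, P(X > 3.3) = 0.6·0.294575 + 0.1·0.987776 + 0.3·0.0245489 = 0.282887.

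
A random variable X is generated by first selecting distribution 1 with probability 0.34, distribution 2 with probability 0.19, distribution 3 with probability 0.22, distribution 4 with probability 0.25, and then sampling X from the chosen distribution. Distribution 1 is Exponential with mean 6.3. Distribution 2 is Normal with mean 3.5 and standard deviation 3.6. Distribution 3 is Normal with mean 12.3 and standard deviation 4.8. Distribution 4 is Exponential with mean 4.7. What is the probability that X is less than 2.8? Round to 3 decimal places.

Conditional on each component, P(X < 2.8): 1: 0.35882; 2: 0.422914; 3: 0.0238986; 4: 0.448848.
By total probability, P(X < 2.8) = 0.34·0.35882 + 0.19·0.422914 + 0.22·0.0238986 + 0.25·0.448848 = 0.319822.

0.320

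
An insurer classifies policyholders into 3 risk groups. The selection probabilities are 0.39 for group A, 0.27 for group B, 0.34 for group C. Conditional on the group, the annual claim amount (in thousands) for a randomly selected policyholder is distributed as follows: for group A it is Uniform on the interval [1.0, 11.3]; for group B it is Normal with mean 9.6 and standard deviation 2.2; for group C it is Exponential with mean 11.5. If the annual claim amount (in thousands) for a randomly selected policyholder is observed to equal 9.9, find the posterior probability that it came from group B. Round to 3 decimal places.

Likelihoods f(9.9 | ·): A: 0.0970874; B: 0.179659; C: 0.0367647.
Posterior ∝ prior × likelihood. Numerator for B: 0.27·0.179659 = 0.048508.
Normalizing constant: 0.39·0.0970874 + 0.27·0.179659 + 0.34·0.0367647 = 0.0988721.
P(B | observation) = 0.048508 / 0.0988721 = 0.490614.

0.491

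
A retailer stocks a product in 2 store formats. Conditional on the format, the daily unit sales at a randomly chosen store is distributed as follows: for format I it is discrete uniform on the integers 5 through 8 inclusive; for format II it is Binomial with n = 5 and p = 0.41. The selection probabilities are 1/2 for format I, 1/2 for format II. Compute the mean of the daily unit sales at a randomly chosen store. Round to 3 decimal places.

Component means — I: 6.5; II: 2.05.
E[X] = 0.5·6.5 + 0.5·2.05 = 4.275.

4.275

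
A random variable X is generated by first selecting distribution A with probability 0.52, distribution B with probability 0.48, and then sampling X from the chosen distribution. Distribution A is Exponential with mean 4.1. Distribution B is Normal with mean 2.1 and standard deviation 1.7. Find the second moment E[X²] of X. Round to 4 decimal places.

20.9864

For each component E[X²] = Var + (mean)², giving A: 33.62; B: 7.3.
Overall E[X²] = 0.52·33.62 + 0.48·7.3 = 20.9864.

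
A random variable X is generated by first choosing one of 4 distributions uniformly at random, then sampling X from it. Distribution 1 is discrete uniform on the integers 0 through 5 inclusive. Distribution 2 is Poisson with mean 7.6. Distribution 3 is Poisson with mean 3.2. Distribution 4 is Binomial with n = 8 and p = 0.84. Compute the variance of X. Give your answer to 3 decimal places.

8.500

Per component, 1: μ=2.5, E[X²]=9.16667; 2: μ=7.6, E[X²]=65.36; 3: μ=3.2, E[X²]=13.44; 4: μ=6.72, E[X²]=46.2336.
E[X] = 0.25·2.5 + 0.25·7.6 + 0.25·3.2 + 0.25·6.72 = 5.005.
E[X²] = 0.25·9.16667 + 0.25·65.36 + 0.25·13.44 + 0.25·46.2336 = 33.5501.
Var(X) = E[X²] − (E[X])² = 33.5501 − 25.05 = 8.50004.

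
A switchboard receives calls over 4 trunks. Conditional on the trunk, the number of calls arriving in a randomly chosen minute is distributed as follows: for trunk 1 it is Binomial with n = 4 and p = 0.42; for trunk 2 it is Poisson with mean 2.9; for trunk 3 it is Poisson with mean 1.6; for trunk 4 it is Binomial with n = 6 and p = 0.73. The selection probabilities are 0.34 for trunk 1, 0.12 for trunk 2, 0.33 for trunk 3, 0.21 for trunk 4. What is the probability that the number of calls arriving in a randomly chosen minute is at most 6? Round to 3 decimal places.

Conditional on each trunk, P(X ≤ 6): 1: 1; 2: 0.971283; 3: 0.998664; 4: 1.
By total probability, P(X ≤ 6) = 0.34·1 + 0.12·0.971283 + 0.33·0.998664 + 0.21·1 = 0.996113.

0.996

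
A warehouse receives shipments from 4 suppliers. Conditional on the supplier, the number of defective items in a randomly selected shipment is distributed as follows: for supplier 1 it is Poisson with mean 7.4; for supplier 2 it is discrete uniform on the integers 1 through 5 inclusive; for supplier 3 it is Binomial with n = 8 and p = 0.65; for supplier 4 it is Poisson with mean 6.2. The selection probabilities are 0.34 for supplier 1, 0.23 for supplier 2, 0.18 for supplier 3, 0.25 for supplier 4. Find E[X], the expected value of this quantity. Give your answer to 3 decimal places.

Component means — 1: 7.4; 2: 3; 3: 5.2; 4: 6.2.
E[X] = 0.34·7.4 + 0.23·3 + 0.18·5.2 + 0.25·6.2 = 5.692.

5.692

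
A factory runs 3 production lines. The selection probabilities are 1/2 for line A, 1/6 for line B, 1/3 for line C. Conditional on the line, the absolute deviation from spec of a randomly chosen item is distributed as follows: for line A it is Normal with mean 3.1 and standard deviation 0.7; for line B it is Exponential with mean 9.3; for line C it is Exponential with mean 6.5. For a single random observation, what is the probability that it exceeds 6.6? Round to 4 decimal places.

Conditional on each line, P(X > 6.6): A: 2.86652e-07; B: 0.491803; C: 0.362263.
By total probability, P(X > 6.6) = 0.5·2.86652e-07 + 0.166667·0.491803 + 0.333333·0.362263 = 0.202722.

0.2027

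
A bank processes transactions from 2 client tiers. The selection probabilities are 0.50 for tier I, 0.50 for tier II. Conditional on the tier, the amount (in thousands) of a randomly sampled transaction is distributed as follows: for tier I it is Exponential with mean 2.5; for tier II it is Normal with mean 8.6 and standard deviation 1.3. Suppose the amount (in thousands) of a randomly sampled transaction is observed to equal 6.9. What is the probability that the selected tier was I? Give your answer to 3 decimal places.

0.162

Likelihoods f(6.9 | ·): I: 0.0253167; II: 0.130506.
Posterior ∝ prior × likelihood. Numerator for I: 0.5·0.0253167 = 0.0126584.
Normalizing constant: 0.5·0.0253167 + 0.5·0.130506 = 0.0779116.
P(I | observation) = 0.0126584 / 0.0779116 = 0.162471.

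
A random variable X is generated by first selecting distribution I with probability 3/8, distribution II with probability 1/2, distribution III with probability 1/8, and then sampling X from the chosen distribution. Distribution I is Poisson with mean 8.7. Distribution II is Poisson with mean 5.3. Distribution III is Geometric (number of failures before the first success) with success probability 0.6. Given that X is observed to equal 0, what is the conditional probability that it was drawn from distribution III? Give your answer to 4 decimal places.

0.9670

Likelihoods P(X=0 | ·): I: 0.000166586; II: 0.00499159; III: 0.6.
Posterior ∝ prior × likelihood. Numerator for III: 0.125·0.6 = 0.075.
Normalizing constant: 0.375·0.000166586 + 0.5·0.00499159 + 0.125·0.6 = 0.0775583.
P(III | observation) = 0.075 / 0.0775583 = 0.967015.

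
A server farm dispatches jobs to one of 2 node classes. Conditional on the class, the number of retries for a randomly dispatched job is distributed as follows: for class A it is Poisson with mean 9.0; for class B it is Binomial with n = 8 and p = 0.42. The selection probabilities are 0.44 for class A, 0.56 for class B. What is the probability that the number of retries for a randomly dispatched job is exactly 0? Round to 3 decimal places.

0.007

Conditional on each class, P(X = 0): A: 0.00012341; B: 0.0128063.
By total probability, P(X = 0) = 0.44·0.00012341 + 0.56·0.0128063 = 0.00722583.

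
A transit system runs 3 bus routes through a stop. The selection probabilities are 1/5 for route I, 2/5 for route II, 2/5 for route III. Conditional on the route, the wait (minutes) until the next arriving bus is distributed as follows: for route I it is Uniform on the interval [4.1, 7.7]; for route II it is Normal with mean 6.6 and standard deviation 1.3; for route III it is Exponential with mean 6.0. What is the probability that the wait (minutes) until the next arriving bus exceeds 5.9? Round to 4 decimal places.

0.5316

Conditional on each route, P(X > 5.9): I: 0.5; II: 0.704871; III: 0.374062.
By total probability, P(X > 5.9) = 0.2·0.5 + 0.4·0.704871 + 0.4·0.374062 = 0.531573.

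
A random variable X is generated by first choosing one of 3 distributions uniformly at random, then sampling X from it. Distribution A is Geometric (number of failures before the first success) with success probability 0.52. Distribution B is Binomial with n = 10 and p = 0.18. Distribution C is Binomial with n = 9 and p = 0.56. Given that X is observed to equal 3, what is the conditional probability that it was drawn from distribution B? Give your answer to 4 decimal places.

0.5146

Likelihoods P(X=3 | ·): A: 0.0575078; B: 0.17446; C: 0.107043.
Posterior ∝ prior × likelihood. Numerator for B: 0.333333·0.17446 = 0.0581533.
Normalizing constant: 0.333333·0.0575078 + 0.333333·0.17446 + 0.333333·0.107043 = 0.113004.
P(B | observation) = 0.0581533 / 0.113004 = 0.514614.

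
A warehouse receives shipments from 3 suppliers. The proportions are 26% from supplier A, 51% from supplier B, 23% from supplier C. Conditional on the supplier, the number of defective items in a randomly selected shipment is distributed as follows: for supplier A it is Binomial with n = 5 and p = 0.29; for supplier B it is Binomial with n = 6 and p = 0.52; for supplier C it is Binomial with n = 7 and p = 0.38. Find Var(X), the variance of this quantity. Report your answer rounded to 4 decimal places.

Per component, A: μ=1.45, E[X²]=3.132; B: μ=3.12, E[X²]=11.232; C: μ=2.66, E[X²]=8.7248.
E[X] = 0.26·1.45 + 0.51·3.12 + 0.23·2.66 = 2.58.
E[X²] = 0.26·3.132 + 0.51·11.232 + 0.23·8.7248 = 8.54934.
Var(X) = E[X²] − (E[X])² = 8.54934 − 6.6564 = 1.89294.

1.8929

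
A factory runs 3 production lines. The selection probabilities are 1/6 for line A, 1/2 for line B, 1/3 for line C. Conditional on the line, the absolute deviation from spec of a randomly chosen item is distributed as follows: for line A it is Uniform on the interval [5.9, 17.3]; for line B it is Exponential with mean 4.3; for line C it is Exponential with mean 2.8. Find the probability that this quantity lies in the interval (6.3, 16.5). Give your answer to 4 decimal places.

0.2881

Conditional on each line, P(6.3 < X < 16.5): A: 0.894737; B: 0.209497; C: 0.10264.
By total probability, P(6.3 < X < 16.5) = 0.166667·0.894737 + 0.5·0.209497 + 0.333333·0.10264 = 0.288085.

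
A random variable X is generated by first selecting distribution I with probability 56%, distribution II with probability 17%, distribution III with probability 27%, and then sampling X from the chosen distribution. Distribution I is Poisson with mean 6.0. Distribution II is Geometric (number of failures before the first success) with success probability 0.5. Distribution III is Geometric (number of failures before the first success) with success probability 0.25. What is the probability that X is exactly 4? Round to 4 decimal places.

Conditional on each component, P(X = 4): I: 0.133853; II: 0.03125; III: 0.0791016.
By total probability, P(X = 4) = 0.56·0.133853 + 0.17·0.03125 + 0.27·0.0791016 = 0.101627.

0.1016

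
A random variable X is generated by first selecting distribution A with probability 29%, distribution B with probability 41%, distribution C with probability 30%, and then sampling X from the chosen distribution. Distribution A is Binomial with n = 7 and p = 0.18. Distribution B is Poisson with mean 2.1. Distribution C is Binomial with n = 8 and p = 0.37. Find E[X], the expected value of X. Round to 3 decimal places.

2.114

Component means — A: 1.26; B: 2.1; C: 2.96.
E[X] = 0.29·1.26 + 0.41·2.1 + 0.3·2.96 = 2.1144.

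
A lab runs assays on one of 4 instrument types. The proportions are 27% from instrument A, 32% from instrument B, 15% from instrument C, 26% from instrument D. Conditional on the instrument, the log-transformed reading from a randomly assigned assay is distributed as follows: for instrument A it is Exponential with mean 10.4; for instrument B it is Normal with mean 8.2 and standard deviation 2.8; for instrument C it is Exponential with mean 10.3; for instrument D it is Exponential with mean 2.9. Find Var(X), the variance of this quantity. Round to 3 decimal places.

58.864

Per component, A: μ=10.4, E[X²]=216.32; B: μ=8.2, E[X²]=75.08; C: μ=10.3, E[X²]=212.18; D: μ=2.9, E[X²]=16.82.
E[X] = 0.27·10.4 + 0.32·8.2 + 0.15·10.3 + 0.26·2.9 = 7.731.
E[X²] = 0.27·216.32 + 0.32·75.08 + 0.15·212.18 + 0.26·16.82 = 118.632.
Var(X) = E[X²] − (E[X])² = 118.632 − 59.7684 = 58.8638.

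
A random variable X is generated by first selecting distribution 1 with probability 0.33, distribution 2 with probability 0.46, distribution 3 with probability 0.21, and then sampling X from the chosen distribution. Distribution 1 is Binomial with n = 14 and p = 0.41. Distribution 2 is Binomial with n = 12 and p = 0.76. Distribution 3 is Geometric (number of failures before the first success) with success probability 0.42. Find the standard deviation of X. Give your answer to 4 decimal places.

Per component, 1: μ=5.74, E[X²]=36.3342; 2: μ=9.12, E[X²]=85.3632; 3: μ=1.38095, E[X²]=5.19501.
E[X] = 0.33·5.74 + 0.46·9.12 + 0.21·1.38095 = 6.3794.
E[X²] = 0.33·36.3342 + 0.46·85.3632 + 0.21·5.19501 = 52.3483.
Var(X) = E[X²] − (E[X])² = 52.3483 − 40.6967 = 11.6516.
SD(X) = √11.6516 = 3.41344.

3.4134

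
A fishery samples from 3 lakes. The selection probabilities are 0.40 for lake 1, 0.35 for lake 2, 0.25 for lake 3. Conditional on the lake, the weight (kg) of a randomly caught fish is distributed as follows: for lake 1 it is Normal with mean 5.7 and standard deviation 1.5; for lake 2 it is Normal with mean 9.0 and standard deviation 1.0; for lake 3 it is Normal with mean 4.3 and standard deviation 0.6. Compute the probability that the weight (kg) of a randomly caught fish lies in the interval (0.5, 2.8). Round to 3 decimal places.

Conditional on each lake, P(0.5 < X < 2.8): 1: 0.0263341; 2: 2.82316e-10; 3: 0.00620967.
By total probability, P(0.5 < X < 2.8) = 0.4·0.0263341 + 0.35·2.82316e-10 + 0.25·0.00620967 = 0.0120861.

0.012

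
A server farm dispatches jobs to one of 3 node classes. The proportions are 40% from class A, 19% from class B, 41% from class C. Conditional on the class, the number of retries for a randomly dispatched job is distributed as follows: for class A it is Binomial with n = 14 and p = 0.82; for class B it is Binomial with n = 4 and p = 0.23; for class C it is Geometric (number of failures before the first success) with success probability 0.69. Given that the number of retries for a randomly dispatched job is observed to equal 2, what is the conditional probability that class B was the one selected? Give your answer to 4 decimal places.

0.5681

Likelihoods P(X=2 | ·): A: 7.07847e-08; B: 0.188186; C: 0.066309.
Posterior ∝ prior × likelihood. Numerator for B: 0.19·0.188186 = 0.0357554.
Normalizing constant: 0.4·7.07847e-08 + 0.19·0.188186 + 0.41·0.066309 = 0.0629421.
P(B | observation) = 0.0357554 / 0.0629421 = 0.568068.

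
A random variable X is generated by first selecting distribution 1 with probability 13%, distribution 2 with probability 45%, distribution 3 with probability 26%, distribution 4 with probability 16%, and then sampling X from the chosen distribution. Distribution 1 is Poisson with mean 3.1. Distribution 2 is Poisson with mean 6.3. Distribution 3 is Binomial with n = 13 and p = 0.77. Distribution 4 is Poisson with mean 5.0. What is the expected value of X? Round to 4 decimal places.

Component means — 1: 3.1; 2: 6.3; 3: 10.01; 4: 5.
E[X] = 0.13·3.1 + 0.45·6.3 + 0.26·10.01 + 0.16·5 = 6.6406.

6.6406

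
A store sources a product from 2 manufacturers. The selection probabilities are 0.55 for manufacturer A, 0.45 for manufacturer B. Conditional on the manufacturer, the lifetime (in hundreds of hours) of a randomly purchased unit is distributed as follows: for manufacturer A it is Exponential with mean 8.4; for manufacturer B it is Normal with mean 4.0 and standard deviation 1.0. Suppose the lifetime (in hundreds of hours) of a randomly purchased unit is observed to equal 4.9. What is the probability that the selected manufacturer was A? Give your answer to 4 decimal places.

Likelihoods f(4.9 | ·): A: 0.0664328; B: 0.266085.
Posterior ∝ prior × likelihood. Numerator for A: 0.55·0.0664328 = 0.036538.
Normalizing constant: 0.55·0.0664328 + 0.45·0.266085 = 0.156276.
P(A | observation) = 0.036538 / 0.156276 = 0.233804.

0.2338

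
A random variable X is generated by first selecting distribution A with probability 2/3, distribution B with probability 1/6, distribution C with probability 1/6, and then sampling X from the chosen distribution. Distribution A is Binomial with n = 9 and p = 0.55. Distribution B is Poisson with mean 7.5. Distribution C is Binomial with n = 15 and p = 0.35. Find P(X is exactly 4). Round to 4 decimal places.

0.1839

Conditional on each component, P(X = 4): A: 0.212757; B: 0.0729164; C: 0.179247.
By total probability, P(X = 4) = 0.666667·0.212757 + 0.166667·0.0729164 + 0.166667·0.179247 = 0.183865.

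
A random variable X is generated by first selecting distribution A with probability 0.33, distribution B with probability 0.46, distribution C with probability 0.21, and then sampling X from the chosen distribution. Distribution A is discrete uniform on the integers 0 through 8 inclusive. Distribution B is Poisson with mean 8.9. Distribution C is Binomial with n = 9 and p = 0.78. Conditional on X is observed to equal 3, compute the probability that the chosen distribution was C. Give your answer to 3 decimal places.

Likelihoods P(X=3 | ·): A: 0.111111; B: 0.016025; C: 0.00451959.
Posterior ∝ prior × likelihood. Numerator for C: 0.21·0.00451959 = 0.000949114.
Normalizing constant: 0.33·0.111111 + 0.46·0.016025 + 0.21·0.00451959 = 0.0449873.
P(C | observation) = 0.000949114 / 0.0449873 = 0.0210974.

0.021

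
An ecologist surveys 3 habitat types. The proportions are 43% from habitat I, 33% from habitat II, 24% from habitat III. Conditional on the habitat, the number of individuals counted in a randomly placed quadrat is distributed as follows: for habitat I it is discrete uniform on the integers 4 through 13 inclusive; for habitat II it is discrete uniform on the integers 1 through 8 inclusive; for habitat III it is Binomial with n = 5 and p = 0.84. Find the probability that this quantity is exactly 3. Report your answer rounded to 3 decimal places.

Conditional on each habitat, P(X = 3): I: 0; II: 0.125; III: 0.151732.
By total probability, P(X = 3) = 0.43·0 + 0.33·0.125 + 0.24·0.151732 = 0.0776657.

0.078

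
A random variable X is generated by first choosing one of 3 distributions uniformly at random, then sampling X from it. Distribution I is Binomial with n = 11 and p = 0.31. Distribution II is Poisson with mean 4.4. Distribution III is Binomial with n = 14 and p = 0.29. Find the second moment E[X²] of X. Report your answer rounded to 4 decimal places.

19.0357

For each component E[X²] = Var + (mean)², giving I: 13.981; II: 23.76; III: 19.3662.
Overall E[X²] = 0.333333·13.981 + 0.333333·23.76 + 0.333333·19.3662 = 19.0357.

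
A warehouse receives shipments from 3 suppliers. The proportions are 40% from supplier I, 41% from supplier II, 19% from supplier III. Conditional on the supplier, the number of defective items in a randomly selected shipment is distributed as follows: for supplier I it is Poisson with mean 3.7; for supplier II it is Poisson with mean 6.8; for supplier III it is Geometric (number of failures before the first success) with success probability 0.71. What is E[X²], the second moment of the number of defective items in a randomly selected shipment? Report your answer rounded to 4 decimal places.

For each component E[X²] = Var + (mean)², giving I: 17.39; II: 53.04; III: 0.742115.
Overall E[X²] = 0.4·17.39 + 0.41·53.04 + 0.19·0.742115 = 28.8434.

28.8434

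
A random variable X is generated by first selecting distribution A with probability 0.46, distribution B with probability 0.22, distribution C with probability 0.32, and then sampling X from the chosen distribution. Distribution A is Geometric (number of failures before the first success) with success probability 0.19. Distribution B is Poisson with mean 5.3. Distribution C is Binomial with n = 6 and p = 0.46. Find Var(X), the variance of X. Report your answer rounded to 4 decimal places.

Per component, A: μ=4.26316, E[X²]=40.6122; B: μ=5.3, E[X²]=33.39; C: μ=2.76, E[X²]=9.108.
E[X] = 0.46·4.26316 + 0.22·5.3 + 0.32·2.76 = 4.01025.
E[X²] = 0.46·40.6122 + 0.22·33.39 + 0.32·9.108 = 28.942.
Var(X) = E[X²] − (E[X])² = 28.942 − 16.0821 = 12.8598.

12.8598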